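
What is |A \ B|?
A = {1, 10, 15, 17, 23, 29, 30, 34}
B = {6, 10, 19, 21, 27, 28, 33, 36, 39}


Set A = {1, 10, 15, 17, 23, 29, 30, 34}
Set B = {6, 10, 19, 21, 27, 28, 33, 36, 39}
A \ B = {1, 15, 17, 23, 29, 30, 34}
|A \ B| = 7

7


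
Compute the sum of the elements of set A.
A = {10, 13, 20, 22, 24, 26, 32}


Set A = {10, 13, 20, 22, 24, 26, 32}
Sum = 10 + 13 + 20 + 22 + 24 + 26 + 32 = 147

147


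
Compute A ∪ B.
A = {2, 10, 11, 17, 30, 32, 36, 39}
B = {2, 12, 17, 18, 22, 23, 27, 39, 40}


Set A = {2, 10, 11, 17, 30, 32, 36, 39}
Set B = {2, 12, 17, 18, 22, 23, 27, 39, 40}
A ∪ B includes all elements in either set.
Elements from A: {2, 10, 11, 17, 30, 32, 36, 39}
Elements from B not already included: {12, 18, 22, 23, 27, 40}
A ∪ B = {2, 10, 11, 12, 17, 18, 22, 23, 27, 30, 32, 36, 39, 40}

{2, 10, 11, 12, 17, 18, 22, 23, 27, 30, 32, 36, 39, 40}


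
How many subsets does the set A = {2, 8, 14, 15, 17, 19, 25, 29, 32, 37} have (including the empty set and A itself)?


Set A = {2, 8, 14, 15, 17, 19, 25, 29, 32, 37}
|A| = 10
The power set P(A) contains all subsets of A.
|P(A)| = 2^|A| = 2^10 = 1024

1024


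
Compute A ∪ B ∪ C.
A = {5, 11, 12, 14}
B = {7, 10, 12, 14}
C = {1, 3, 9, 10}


Set A = {5, 11, 12, 14}
Set B = {7, 10, 12, 14}
Set C = {1, 3, 9, 10}
First, A ∪ B = {5, 7, 10, 11, 12, 14}
Then, (A ∪ B) ∪ C = {1, 3, 5, 7, 9, 10, 11, 12, 14}

{1, 3, 5, 7, 9, 10, 11, 12, 14}


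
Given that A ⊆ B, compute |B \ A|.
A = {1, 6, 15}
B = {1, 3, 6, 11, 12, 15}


Set A = {1, 6, 15}, |A| = 3
Set B = {1, 3, 6, 11, 12, 15}, |B| = 6
Since A ⊆ B: B \ A = {3, 11, 12}
|B| - |A| = 6 - 3 = 3

3


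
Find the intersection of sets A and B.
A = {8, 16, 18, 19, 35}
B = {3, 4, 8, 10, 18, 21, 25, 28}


Set A = {8, 16, 18, 19, 35}
Set B = {3, 4, 8, 10, 18, 21, 25, 28}
A ∩ B includes only elements in both sets.
Check each element of A against B:
8 ✓, 16 ✗, 18 ✓, 19 ✗, 35 ✗
A ∩ B = {8, 18}

{8, 18}


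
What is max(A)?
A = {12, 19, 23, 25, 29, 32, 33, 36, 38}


Set A = {12, 19, 23, 25, 29, 32, 33, 36, 38}
Elements in ascending order: 12, 19, 23, 25, 29, 32, 33, 36, 38
The largest element is 38.

38


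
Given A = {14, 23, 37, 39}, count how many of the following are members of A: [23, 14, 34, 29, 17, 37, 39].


Set A = {14, 23, 37, 39}
Candidates: [23, 14, 34, 29, 17, 37, 39]
Check each candidate:
23 ∈ A, 14 ∈ A, 34 ∉ A, 29 ∉ A, 17 ∉ A, 37 ∈ A, 39 ∈ A
Count of candidates in A: 4

4


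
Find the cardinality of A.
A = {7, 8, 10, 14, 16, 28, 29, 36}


Set A = {7, 8, 10, 14, 16, 28, 29, 36}
Listing elements: 7, 8, 10, 14, 16, 28, 29, 36
Counting: 8 elements
|A| = 8

8


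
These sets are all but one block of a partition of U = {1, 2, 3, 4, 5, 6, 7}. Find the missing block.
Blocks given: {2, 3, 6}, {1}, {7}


U = {1, 2, 3, 4, 5, 6, 7}
Shown blocks: {2, 3, 6}, {1}, {7}
A partition's blocks are pairwise disjoint and cover U, so the missing block = U \ (union of shown blocks).
Union of shown blocks: {1, 2, 3, 6, 7}
Missing block = U \ (union) = {4, 5}

{4, 5}


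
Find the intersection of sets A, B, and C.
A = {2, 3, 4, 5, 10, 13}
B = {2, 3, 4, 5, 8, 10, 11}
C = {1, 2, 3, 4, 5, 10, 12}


Set A = {2, 3, 4, 5, 10, 13}
Set B = {2, 3, 4, 5, 8, 10, 11}
Set C = {1, 2, 3, 4, 5, 10, 12}
First, A ∩ B = {2, 3, 4, 5, 10}
Then, (A ∩ B) ∩ C = {2, 3, 4, 5, 10}

{2, 3, 4, 5, 10}


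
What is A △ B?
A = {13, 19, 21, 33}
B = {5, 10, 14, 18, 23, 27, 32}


Set A = {13, 19, 21, 33}
Set B = {5, 10, 14, 18, 23, 27, 32}
A △ B = (A \ B) ∪ (B \ A)
Elements in A but not B: {13, 19, 21, 33}
Elements in B but not A: {5, 10, 14, 18, 23, 27, 32}
A △ B = {5, 10, 13, 14, 18, 19, 21, 23, 27, 32, 33}

{5, 10, 13, 14, 18, 19, 21, 23, 27, 32, 33}


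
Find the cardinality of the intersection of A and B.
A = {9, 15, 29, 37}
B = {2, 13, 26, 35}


Set A = {9, 15, 29, 37}
Set B = {2, 13, 26, 35}
A ∩ B = {}
|A ∩ B| = 0

0


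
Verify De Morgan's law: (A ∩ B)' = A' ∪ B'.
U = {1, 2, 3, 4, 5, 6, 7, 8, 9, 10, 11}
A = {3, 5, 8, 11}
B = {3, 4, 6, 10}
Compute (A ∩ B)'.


U = {1, 2, 3, 4, 5, 6, 7, 8, 9, 10, 11}
A = {3, 5, 8, 11}, B = {3, 4, 6, 10}
A ∩ B = {3}
(A ∩ B)' = U \ (A ∩ B) = {1, 2, 4, 5, 6, 7, 8, 9, 10, 11}
Verification via A' ∪ B': A' = {1, 2, 4, 6, 7, 9, 10}, B' = {1, 2, 5, 7, 8, 9, 11}
A' ∪ B' = {1, 2, 4, 5, 6, 7, 8, 9, 10, 11} ✓

{1, 2, 4, 5, 6, 7, 8, 9, 10, 11}


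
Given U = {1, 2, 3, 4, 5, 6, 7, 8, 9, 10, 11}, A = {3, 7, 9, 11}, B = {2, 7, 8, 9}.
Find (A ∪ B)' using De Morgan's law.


U = {1, 2, 3, 4, 5, 6, 7, 8, 9, 10, 11}
A = {3, 7, 9, 11}, B = {2, 7, 8, 9}
A ∪ B = {2, 3, 7, 8, 9, 11}
(A ∪ B)' = U \ (A ∪ B) = {1, 4, 5, 6, 10}
Verification via A' ∩ B': A' = {1, 2, 4, 5, 6, 8, 10}, B' = {1, 3, 4, 5, 6, 10, 11}
A' ∩ B' = {1, 4, 5, 6, 10} ✓

{1, 4, 5, 6, 10}


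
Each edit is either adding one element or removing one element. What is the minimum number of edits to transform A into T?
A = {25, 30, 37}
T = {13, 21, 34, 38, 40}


Set A = {25, 30, 37}
Set T = {13, 21, 34, 38, 40}
Elements to remove from A (in A, not in T): {25, 30, 37} → 3 removals
Elements to add to A (in T, not in A): {13, 21, 34, 38, 40} → 5 additions
Total edits = 3 + 5 = 8

8


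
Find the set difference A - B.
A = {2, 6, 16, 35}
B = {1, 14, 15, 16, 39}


Set A = {2, 6, 16, 35}
Set B = {1, 14, 15, 16, 39}
A \ B includes elements in A that are not in B.
Check each element of A:
2 (not in B, keep), 6 (not in B, keep), 16 (in B, remove), 35 (not in B, keep)
A \ B = {2, 6, 35}

{2, 6, 35}


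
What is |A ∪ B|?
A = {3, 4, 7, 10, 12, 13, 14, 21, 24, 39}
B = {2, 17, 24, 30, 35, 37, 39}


Set A = {3, 4, 7, 10, 12, 13, 14, 21, 24, 39}, |A| = 10
Set B = {2, 17, 24, 30, 35, 37, 39}, |B| = 7
A ∩ B = {24, 39}, |A ∩ B| = 2
|A ∪ B| = |A| + |B| - |A ∩ B| = 10 + 7 - 2 = 15

15


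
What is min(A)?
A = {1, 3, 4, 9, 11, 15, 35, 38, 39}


Set A = {1, 3, 4, 9, 11, 15, 35, 38, 39}
Elements in ascending order: 1, 3, 4, 9, 11, 15, 35, 38, 39
The smallest element is 1.

1


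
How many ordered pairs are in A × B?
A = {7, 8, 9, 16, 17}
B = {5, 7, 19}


Set A = {7, 8, 9, 16, 17} has 5 elements.
Set B = {5, 7, 19} has 3 elements.
|A × B| = |A| × |B| = 5 × 3 = 15

15


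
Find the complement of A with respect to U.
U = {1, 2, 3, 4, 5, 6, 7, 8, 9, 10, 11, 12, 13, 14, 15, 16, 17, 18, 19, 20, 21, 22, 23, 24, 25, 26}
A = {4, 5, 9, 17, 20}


Universal set U = {1, 2, 3, 4, 5, 6, 7, 8, 9, 10, 11, 12, 13, 14, 15, 16, 17, 18, 19, 20, 21, 22, 23, 24, 25, 26}
Set A = {4, 5, 9, 17, 20}
A' = U \ A = elements in U but not in A
Checking each element of U:
1 (not in A, include), 2 (not in A, include), 3 (not in A, include), 4 (in A, exclude), 5 (in A, exclude), 6 (not in A, include), 7 (not in A, include), 8 (not in A, include), 9 (in A, exclude), 10 (not in A, include), 11 (not in A, include), 12 (not in A, include), 13 (not in A, include), 14 (not in A, include), 15 (not in A, include), 16 (not in A, include), 17 (in A, exclude), 18 (not in A, include), 19 (not in A, include), 20 (in A, exclude), 21 (not in A, include), 22 (not in A, include), 23 (not in A, include), 24 (not in A, include), 25 (not in A, include), 26 (not in A, include)
A' = {1, 2, 3, 6, 7, 8, 10, 11, 12, 13, 14, 15, 16, 18, 19, 21, 22, 23, 24, 25, 26}

{1, 2, 3, 6, 7, 8, 10, 11, 12, 13, 14, 15, 16, 18, 19, 21, 22, 23, 24, 25, 26}


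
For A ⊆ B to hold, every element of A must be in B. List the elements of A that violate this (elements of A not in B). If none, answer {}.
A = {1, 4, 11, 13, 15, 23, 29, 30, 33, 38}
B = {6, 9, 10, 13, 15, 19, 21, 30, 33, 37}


Set A = {1, 4, 11, 13, 15, 23, 29, 30, 33, 38}
Set B = {6, 9, 10, 13, 15, 19, 21, 30, 33, 37}
Check each element of A against B:
1 ∉ B (include), 4 ∉ B (include), 11 ∉ B (include), 13 ∈ B, 15 ∈ B, 23 ∉ B (include), 29 ∉ B (include), 30 ∈ B, 33 ∈ B, 38 ∉ B (include)
Elements of A not in B: {1, 4, 11, 23, 29, 38}

{1, 4, 11, 23, 29, 38}


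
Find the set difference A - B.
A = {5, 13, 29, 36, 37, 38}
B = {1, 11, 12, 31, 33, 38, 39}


Set A = {5, 13, 29, 36, 37, 38}
Set B = {1, 11, 12, 31, 33, 38, 39}
A \ B includes elements in A that are not in B.
Check each element of A:
5 (not in B, keep), 13 (not in B, keep), 29 (not in B, keep), 36 (not in B, keep), 37 (not in B, keep), 38 (in B, remove)
A \ B = {5, 13, 29, 36, 37}

{5, 13, 29, 36, 37}


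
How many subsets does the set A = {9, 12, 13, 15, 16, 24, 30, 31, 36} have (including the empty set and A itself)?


Set A = {9, 12, 13, 15, 16, 24, 30, 31, 36}
|A| = 9
The power set P(A) contains all subsets of A.
|P(A)| = 2^|A| = 2^9 = 512

512


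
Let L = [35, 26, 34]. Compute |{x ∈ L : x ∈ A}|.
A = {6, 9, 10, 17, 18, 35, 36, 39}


Set A = {6, 9, 10, 17, 18, 35, 36, 39}
Candidates: [35, 26, 34]
Check each candidate:
35 ∈ A, 26 ∉ A, 34 ∉ A
Count of candidates in A: 1

1


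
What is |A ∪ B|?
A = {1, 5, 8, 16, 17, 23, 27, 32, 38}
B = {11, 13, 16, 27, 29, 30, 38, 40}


Set A = {1, 5, 8, 16, 17, 23, 27, 32, 38}, |A| = 9
Set B = {11, 13, 16, 27, 29, 30, 38, 40}, |B| = 8
A ∩ B = {16, 27, 38}, |A ∩ B| = 3
|A ∪ B| = |A| + |B| - |A ∩ B| = 9 + 8 - 3 = 14

14


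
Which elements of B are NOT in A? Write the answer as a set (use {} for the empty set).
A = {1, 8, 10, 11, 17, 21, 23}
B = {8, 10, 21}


Set A = {1, 8, 10, 11, 17, 21, 23}
Set B = {8, 10, 21}
Check each element of B against A:
8 ∈ A, 10 ∈ A, 21 ∈ A
Elements of B not in A: {}

{}


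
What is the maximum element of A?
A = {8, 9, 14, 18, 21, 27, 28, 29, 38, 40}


Set A = {8, 9, 14, 18, 21, 27, 28, 29, 38, 40}
Elements in ascending order: 8, 9, 14, 18, 21, 27, 28, 29, 38, 40
The largest element is 40.

40


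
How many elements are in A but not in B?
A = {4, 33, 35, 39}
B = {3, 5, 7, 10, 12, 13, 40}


Set A = {4, 33, 35, 39}
Set B = {3, 5, 7, 10, 12, 13, 40}
A \ B = {4, 33, 35, 39}
|A \ B| = 4

4


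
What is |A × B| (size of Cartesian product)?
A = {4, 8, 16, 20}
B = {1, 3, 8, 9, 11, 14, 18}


Set A = {4, 8, 16, 20} has 4 elements.
Set B = {1, 3, 8, 9, 11, 14, 18} has 7 elements.
|A × B| = |A| × |B| = 4 × 7 = 28

28


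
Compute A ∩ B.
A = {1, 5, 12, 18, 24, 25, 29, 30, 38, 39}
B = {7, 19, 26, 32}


Set A = {1, 5, 12, 18, 24, 25, 29, 30, 38, 39}
Set B = {7, 19, 26, 32}
A ∩ B includes only elements in both sets.
Check each element of A against B:
1 ✗, 5 ✗, 12 ✗, 18 ✗, 24 ✗, 25 ✗, 29 ✗, 30 ✗, 38 ✗, 39 ✗
A ∩ B = {}

{}


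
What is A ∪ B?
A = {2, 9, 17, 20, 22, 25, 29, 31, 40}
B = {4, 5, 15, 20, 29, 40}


Set A = {2, 9, 17, 20, 22, 25, 29, 31, 40}
Set B = {4, 5, 15, 20, 29, 40}
A ∪ B includes all elements in either set.
Elements from A: {2, 9, 17, 20, 22, 25, 29, 31, 40}
Elements from B not already included: {4, 5, 15}
A ∪ B = {2, 4, 5, 9, 15, 17, 20, 22, 25, 29, 31, 40}

{2, 4, 5, 9, 15, 17, 20, 22, 25, 29, 31, 40}


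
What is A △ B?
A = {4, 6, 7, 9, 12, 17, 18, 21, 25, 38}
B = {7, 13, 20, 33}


Set A = {4, 6, 7, 9, 12, 17, 18, 21, 25, 38}
Set B = {7, 13, 20, 33}
A △ B = (A \ B) ∪ (B \ A)
Elements in A but not B: {4, 6, 9, 12, 17, 18, 21, 25, 38}
Elements in B but not A: {13, 20, 33}
A △ B = {4, 6, 9, 12, 13, 17, 18, 20, 21, 25, 33, 38}

{4, 6, 9, 12, 13, 17, 18, 20, 21, 25, 33, 38}


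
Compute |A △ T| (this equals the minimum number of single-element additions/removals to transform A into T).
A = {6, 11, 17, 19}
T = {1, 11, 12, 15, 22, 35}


Set A = {6, 11, 17, 19}
Set T = {1, 11, 12, 15, 22, 35}
Elements to remove from A (in A, not in T): {6, 17, 19} → 3 removals
Elements to add to A (in T, not in A): {1, 12, 15, 22, 35} → 5 additions
Total edits = 3 + 5 = 8

8


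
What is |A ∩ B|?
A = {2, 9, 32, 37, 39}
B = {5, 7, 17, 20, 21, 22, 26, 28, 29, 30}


Set A = {2, 9, 32, 37, 39}
Set B = {5, 7, 17, 20, 21, 22, 26, 28, 29, 30}
A ∩ B = {}
|A ∩ B| = 0

0


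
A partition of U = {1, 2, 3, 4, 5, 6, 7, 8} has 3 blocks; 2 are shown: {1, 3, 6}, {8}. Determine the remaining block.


U = {1, 2, 3, 4, 5, 6, 7, 8}
Shown blocks: {1, 3, 6}, {8}
A partition's blocks are pairwise disjoint and cover U, so the missing block = U \ (union of shown blocks).
Union of shown blocks: {1, 3, 6, 8}
Missing block = U \ (union) = {2, 4, 5, 7}

{2, 4, 5, 7}


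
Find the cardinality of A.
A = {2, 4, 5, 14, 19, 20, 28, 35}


Set A = {2, 4, 5, 14, 19, 20, 28, 35}
Listing elements: 2, 4, 5, 14, 19, 20, 28, 35
Counting: 8 elements
|A| = 8

8


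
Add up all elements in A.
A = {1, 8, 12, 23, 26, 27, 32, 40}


Set A = {1, 8, 12, 23, 26, 27, 32, 40}
Sum = 1 + 8 + 12 + 23 + 26 + 27 + 32 + 40 = 169

169


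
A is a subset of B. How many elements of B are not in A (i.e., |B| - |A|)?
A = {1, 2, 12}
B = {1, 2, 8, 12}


Set A = {1, 2, 12}, |A| = 3
Set B = {1, 2, 8, 12}, |B| = 4
Since A ⊆ B: B \ A = {8}
|B| - |A| = 4 - 3 = 1

1


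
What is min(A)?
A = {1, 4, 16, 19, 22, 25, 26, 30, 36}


Set A = {1, 4, 16, 19, 22, 25, 26, 30, 36}
Elements in ascending order: 1, 4, 16, 19, 22, 25, 26, 30, 36
The smallest element is 1.

1


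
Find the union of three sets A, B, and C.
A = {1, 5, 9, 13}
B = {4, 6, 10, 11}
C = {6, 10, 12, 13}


Set A = {1, 5, 9, 13}
Set B = {4, 6, 10, 11}
Set C = {6, 10, 12, 13}
First, A ∪ B = {1, 4, 5, 6, 9, 10, 11, 13}
Then, (A ∪ B) ∪ C = {1, 4, 5, 6, 9, 10, 11, 12, 13}

{1, 4, 5, 6, 9, 10, 11, 12, 13}


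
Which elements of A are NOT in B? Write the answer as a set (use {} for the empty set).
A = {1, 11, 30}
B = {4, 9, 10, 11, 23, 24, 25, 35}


Set A = {1, 11, 30}
Set B = {4, 9, 10, 11, 23, 24, 25, 35}
Check each element of A against B:
1 ∉ B (include), 11 ∈ B, 30 ∉ B (include)
Elements of A not in B: {1, 30}

{1, 30}


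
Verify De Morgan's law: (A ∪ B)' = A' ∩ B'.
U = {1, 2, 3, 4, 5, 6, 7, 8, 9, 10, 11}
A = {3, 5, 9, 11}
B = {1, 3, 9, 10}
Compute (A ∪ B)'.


U = {1, 2, 3, 4, 5, 6, 7, 8, 9, 10, 11}
A = {3, 5, 9, 11}, B = {1, 3, 9, 10}
A ∪ B = {1, 3, 5, 9, 10, 11}
(A ∪ B)' = U \ (A ∪ B) = {2, 4, 6, 7, 8}
Verification via A' ∩ B': A' = {1, 2, 4, 6, 7, 8, 10}, B' = {2, 4, 5, 6, 7, 8, 11}
A' ∩ B' = {2, 4, 6, 7, 8} ✓

{2, 4, 6, 7, 8}


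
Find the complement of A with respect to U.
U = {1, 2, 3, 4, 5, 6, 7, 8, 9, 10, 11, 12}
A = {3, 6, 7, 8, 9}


Universal set U = {1, 2, 3, 4, 5, 6, 7, 8, 9, 10, 11, 12}
Set A = {3, 6, 7, 8, 9}
A' = U \ A = elements in U but not in A
Checking each element of U:
1 (not in A, include), 2 (not in A, include), 3 (in A, exclude), 4 (not in A, include), 5 (not in A, include), 6 (in A, exclude), 7 (in A, exclude), 8 (in A, exclude), 9 (in A, exclude), 10 (not in A, include), 11 (not in A, include), 12 (not in A, include)
A' = {1, 2, 4, 5, 10, 11, 12}

{1, 2, 4, 5, 10, 11, 12}


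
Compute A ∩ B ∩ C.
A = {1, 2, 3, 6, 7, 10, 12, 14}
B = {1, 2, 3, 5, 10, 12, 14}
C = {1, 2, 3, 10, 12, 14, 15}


Set A = {1, 2, 3, 6, 7, 10, 12, 14}
Set B = {1, 2, 3, 5, 10, 12, 14}
Set C = {1, 2, 3, 10, 12, 14, 15}
First, A ∩ B = {1, 2, 3, 10, 12, 14}
Then, (A ∩ B) ∩ C = {1, 2, 3, 10, 12, 14}

{1, 2, 3, 10, 12, 14}


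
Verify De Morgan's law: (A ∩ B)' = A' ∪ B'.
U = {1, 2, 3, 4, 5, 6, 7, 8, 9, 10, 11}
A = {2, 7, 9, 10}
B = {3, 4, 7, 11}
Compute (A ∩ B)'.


U = {1, 2, 3, 4, 5, 6, 7, 8, 9, 10, 11}
A = {2, 7, 9, 10}, B = {3, 4, 7, 11}
A ∩ B = {7}
(A ∩ B)' = U \ (A ∩ B) = {1, 2, 3, 4, 5, 6, 8, 9, 10, 11}
Verification via A' ∪ B': A' = {1, 3, 4, 5, 6, 8, 11}, B' = {1, 2, 5, 6, 8, 9, 10}
A' ∪ B' = {1, 2, 3, 4, 5, 6, 8, 9, 10, 11} ✓

{1, 2, 3, 4, 5, 6, 8, 9, 10, 11}


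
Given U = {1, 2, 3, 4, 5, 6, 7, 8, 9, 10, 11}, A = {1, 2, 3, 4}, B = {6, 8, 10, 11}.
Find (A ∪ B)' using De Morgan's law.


U = {1, 2, 3, 4, 5, 6, 7, 8, 9, 10, 11}
A = {1, 2, 3, 4}, B = {6, 8, 10, 11}
A ∪ B = {1, 2, 3, 4, 6, 8, 10, 11}
(A ∪ B)' = U \ (A ∪ B) = {5, 7, 9}
Verification via A' ∩ B': A' = {5, 6, 7, 8, 9, 10, 11}, B' = {1, 2, 3, 4, 5, 7, 9}
A' ∩ B' = {5, 7, 9} ✓

{5, 7, 9}


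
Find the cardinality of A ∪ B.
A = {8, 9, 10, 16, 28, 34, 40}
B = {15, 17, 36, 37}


Set A = {8, 9, 10, 16, 28, 34, 40}, |A| = 7
Set B = {15, 17, 36, 37}, |B| = 4
A ∩ B = {}, |A ∩ B| = 0
|A ∪ B| = |A| + |B| - |A ∩ B| = 7 + 4 - 0 = 11

11


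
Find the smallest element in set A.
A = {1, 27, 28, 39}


Set A = {1, 27, 28, 39}
Elements in ascending order: 1, 27, 28, 39
The smallest element is 1.

1


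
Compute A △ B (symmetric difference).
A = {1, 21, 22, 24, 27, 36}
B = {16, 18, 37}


Set A = {1, 21, 22, 24, 27, 36}
Set B = {16, 18, 37}
A △ B = (A \ B) ∪ (B \ A)
Elements in A but not B: {1, 21, 22, 24, 27, 36}
Elements in B but not A: {16, 18, 37}
A △ B = {1, 16, 18, 21, 22, 24, 27, 36, 37}

{1, 16, 18, 21, 22, 24, 27, 36, 37}


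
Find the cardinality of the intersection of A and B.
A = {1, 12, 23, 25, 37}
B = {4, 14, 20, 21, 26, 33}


Set A = {1, 12, 23, 25, 37}
Set B = {4, 14, 20, 21, 26, 33}
A ∩ B = {}
|A ∩ B| = 0

0


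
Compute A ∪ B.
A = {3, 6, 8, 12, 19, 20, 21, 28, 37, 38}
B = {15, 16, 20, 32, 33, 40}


Set A = {3, 6, 8, 12, 19, 20, 21, 28, 37, 38}
Set B = {15, 16, 20, 32, 33, 40}
A ∪ B includes all elements in either set.
Elements from A: {3, 6, 8, 12, 19, 20, 21, 28, 37, 38}
Elements from B not already included: {15, 16, 32, 33, 40}
A ∪ B = {3, 6, 8, 12, 15, 16, 19, 20, 21, 28, 32, 33, 37, 38, 40}

{3, 6, 8, 12, 15, 16, 19, 20, 21, 28, 32, 33, 37, 38, 40}


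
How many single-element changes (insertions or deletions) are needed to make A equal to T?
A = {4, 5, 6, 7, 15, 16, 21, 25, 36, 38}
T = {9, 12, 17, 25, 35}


Set A = {4, 5, 6, 7, 15, 16, 21, 25, 36, 38}
Set T = {9, 12, 17, 25, 35}
Elements to remove from A (in A, not in T): {4, 5, 6, 7, 15, 16, 21, 36, 38} → 9 removals
Elements to add to A (in T, not in A): {9, 12, 17, 35} → 4 additions
Total edits = 9 + 4 = 13

13


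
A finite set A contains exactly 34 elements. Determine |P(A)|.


The set has 34 elements.
The power set contains all possible subsets.
|P(A)| = 2^|A| = 2^34 = 17179869184

17179869184


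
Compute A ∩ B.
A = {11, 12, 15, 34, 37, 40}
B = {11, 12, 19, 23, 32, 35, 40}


Set A = {11, 12, 15, 34, 37, 40}
Set B = {11, 12, 19, 23, 32, 35, 40}
A ∩ B includes only elements in both sets.
Check each element of A against B:
11 ✓, 12 ✓, 15 ✗, 34 ✗, 37 ✗, 40 ✓
A ∩ B = {11, 12, 40}

{11, 12, 40}


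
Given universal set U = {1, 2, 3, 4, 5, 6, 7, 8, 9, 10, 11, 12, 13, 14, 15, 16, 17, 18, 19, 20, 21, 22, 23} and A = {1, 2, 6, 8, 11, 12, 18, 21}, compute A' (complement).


Universal set U = {1, 2, 3, 4, 5, 6, 7, 8, 9, 10, 11, 12, 13, 14, 15, 16, 17, 18, 19, 20, 21, 22, 23}
Set A = {1, 2, 6, 8, 11, 12, 18, 21}
A' = U \ A = elements in U but not in A
Checking each element of U:
1 (in A, exclude), 2 (in A, exclude), 3 (not in A, include), 4 (not in A, include), 5 (not in A, include), 6 (in A, exclude), 7 (not in A, include), 8 (in A, exclude), 9 (not in A, include), 10 (not in A, include), 11 (in A, exclude), 12 (in A, exclude), 13 (not in A, include), 14 (not in A, include), 15 (not in A, include), 16 (not in A, include), 17 (not in A, include), 18 (in A, exclude), 19 (not in A, include), 20 (not in A, include), 21 (in A, exclude), 22 (not in A, include), 23 (not in A, include)
A' = {3, 4, 5, 7, 9, 10, 13, 14, 15, 16, 17, 19, 20, 22, 23}

{3, 4, 5, 7, 9, 10, 13, 14, 15, 16, 17, 19, 20, 22, 23}


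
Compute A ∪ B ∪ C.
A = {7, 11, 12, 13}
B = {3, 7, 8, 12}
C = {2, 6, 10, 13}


Set A = {7, 11, 12, 13}
Set B = {3, 7, 8, 12}
Set C = {2, 6, 10, 13}
First, A ∪ B = {3, 7, 8, 11, 12, 13}
Then, (A ∪ B) ∪ C = {2, 3, 6, 7, 8, 10, 11, 12, 13}

{2, 3, 6, 7, 8, 10, 11, 12, 13}


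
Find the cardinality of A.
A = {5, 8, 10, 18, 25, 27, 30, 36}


Set A = {5, 8, 10, 18, 25, 27, 30, 36}
Listing elements: 5, 8, 10, 18, 25, 27, 30, 36
Counting: 8 elements
|A| = 8

8


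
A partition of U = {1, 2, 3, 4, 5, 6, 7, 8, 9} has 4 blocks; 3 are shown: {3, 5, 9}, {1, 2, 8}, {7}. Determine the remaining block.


U = {1, 2, 3, 4, 5, 6, 7, 8, 9}
Shown blocks: {3, 5, 9}, {1, 2, 8}, {7}
A partition's blocks are pairwise disjoint and cover U, so the missing block = U \ (union of shown blocks).
Union of shown blocks: {1, 2, 3, 5, 7, 8, 9}
Missing block = U \ (union) = {4, 6}

{4, 6}


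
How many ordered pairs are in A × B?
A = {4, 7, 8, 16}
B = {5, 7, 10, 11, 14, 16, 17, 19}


Set A = {4, 7, 8, 16} has 4 elements.
Set B = {5, 7, 10, 11, 14, 16, 17, 19} has 8 elements.
|A × B| = |A| × |B| = 4 × 8 = 32

32


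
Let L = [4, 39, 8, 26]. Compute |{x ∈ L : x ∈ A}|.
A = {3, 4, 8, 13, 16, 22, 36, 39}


Set A = {3, 4, 8, 13, 16, 22, 36, 39}
Candidates: [4, 39, 8, 26]
Check each candidate:
4 ∈ A, 39 ∈ A, 8 ∈ A, 26 ∉ A
Count of candidates in A: 3

3


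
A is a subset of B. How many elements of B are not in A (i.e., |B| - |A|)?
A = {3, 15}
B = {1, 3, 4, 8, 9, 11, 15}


Set A = {3, 15}, |A| = 2
Set B = {1, 3, 4, 8, 9, 11, 15}, |B| = 7
Since A ⊆ B: B \ A = {1, 4, 8, 9, 11}
|B| - |A| = 7 - 2 = 5

5


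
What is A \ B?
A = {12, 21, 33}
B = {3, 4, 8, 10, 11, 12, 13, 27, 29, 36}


Set A = {12, 21, 33}
Set B = {3, 4, 8, 10, 11, 12, 13, 27, 29, 36}
A \ B includes elements in A that are not in B.
Check each element of A:
12 (in B, remove), 21 (not in B, keep), 33 (not in B, keep)
A \ B = {21, 33}

{21, 33}


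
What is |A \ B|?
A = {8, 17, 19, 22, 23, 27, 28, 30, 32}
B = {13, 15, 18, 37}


Set A = {8, 17, 19, 22, 23, 27, 28, 30, 32}
Set B = {13, 15, 18, 37}
A \ B = {8, 17, 19, 22, 23, 27, 28, 30, 32}
|A \ B| = 9

9


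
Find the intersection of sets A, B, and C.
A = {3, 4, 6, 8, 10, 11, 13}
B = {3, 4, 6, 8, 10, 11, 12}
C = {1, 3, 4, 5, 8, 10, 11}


Set A = {3, 4, 6, 8, 10, 11, 13}
Set B = {3, 4, 6, 8, 10, 11, 12}
Set C = {1, 3, 4, 5, 8, 10, 11}
First, A ∩ B = {3, 4, 6, 8, 10, 11}
Then, (A ∩ B) ∩ C = {3, 4, 8, 10, 11}

{3, 4, 8, 10, 11}


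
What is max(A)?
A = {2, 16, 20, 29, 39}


Set A = {2, 16, 20, 29, 39}
Elements in ascending order: 2, 16, 20, 29, 39
The largest element is 39.

39


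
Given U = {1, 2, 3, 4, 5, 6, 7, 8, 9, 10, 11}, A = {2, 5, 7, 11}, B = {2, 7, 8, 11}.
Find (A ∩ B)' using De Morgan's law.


U = {1, 2, 3, 4, 5, 6, 7, 8, 9, 10, 11}
A = {2, 5, 7, 11}, B = {2, 7, 8, 11}
A ∩ B = {2, 7, 11}
(A ∩ B)' = U \ (A ∩ B) = {1, 3, 4, 5, 6, 8, 9, 10}
Verification via A' ∪ B': A' = {1, 3, 4, 6, 8, 9, 10}, B' = {1, 3, 4, 5, 6, 9, 10}
A' ∪ B' = {1, 3, 4, 5, 6, 8, 9, 10} ✓

{1, 3, 4, 5, 6, 8, 9, 10}


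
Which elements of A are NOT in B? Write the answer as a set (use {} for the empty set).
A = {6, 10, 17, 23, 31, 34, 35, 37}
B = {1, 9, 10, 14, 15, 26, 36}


Set A = {6, 10, 17, 23, 31, 34, 35, 37}
Set B = {1, 9, 10, 14, 15, 26, 36}
Check each element of A against B:
6 ∉ B (include), 10 ∈ B, 17 ∉ B (include), 23 ∉ B (include), 31 ∉ B (include), 34 ∉ B (include), 35 ∉ B (include), 37 ∉ B (include)
Elements of A not in B: {6, 17, 23, 31, 34, 35, 37}

{6, 17, 23, 31, 34, 35, 37}


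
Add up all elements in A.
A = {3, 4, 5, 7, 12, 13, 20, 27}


Set A = {3, 4, 5, 7, 12, 13, 20, 27}
Sum = 3 + 4 + 5 + 7 + 12 + 13 + 20 + 27 = 91

91


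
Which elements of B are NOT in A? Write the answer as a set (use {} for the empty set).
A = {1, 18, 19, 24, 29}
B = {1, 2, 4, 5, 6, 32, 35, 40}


Set A = {1, 18, 19, 24, 29}
Set B = {1, 2, 4, 5, 6, 32, 35, 40}
Check each element of B against A:
1 ∈ A, 2 ∉ A (include), 4 ∉ A (include), 5 ∉ A (include), 6 ∉ A (include), 32 ∉ A (include), 35 ∉ A (include), 40 ∉ A (include)
Elements of B not in A: {2, 4, 5, 6, 32, 35, 40}

{2, 4, 5, 6, 32, 35, 40}


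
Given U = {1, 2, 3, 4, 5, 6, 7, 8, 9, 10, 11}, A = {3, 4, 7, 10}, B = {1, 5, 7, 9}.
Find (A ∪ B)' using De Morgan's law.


U = {1, 2, 3, 4, 5, 6, 7, 8, 9, 10, 11}
A = {3, 4, 7, 10}, B = {1, 5, 7, 9}
A ∪ B = {1, 3, 4, 5, 7, 9, 10}
(A ∪ B)' = U \ (A ∪ B) = {2, 6, 8, 11}
Verification via A' ∩ B': A' = {1, 2, 5, 6, 8, 9, 11}, B' = {2, 3, 4, 6, 8, 10, 11}
A' ∩ B' = {2, 6, 8, 11} ✓

{2, 6, 8, 11}


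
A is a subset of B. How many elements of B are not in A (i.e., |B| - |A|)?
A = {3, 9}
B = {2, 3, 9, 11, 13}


Set A = {3, 9}, |A| = 2
Set B = {2, 3, 9, 11, 13}, |B| = 5
Since A ⊆ B: B \ A = {2, 11, 13}
|B| - |A| = 5 - 2 = 3

3


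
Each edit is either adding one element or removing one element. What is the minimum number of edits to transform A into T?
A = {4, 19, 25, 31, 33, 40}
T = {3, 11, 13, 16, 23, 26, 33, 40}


Set A = {4, 19, 25, 31, 33, 40}
Set T = {3, 11, 13, 16, 23, 26, 33, 40}
Elements to remove from A (in A, not in T): {4, 19, 25, 31} → 4 removals
Elements to add to A (in T, not in A): {3, 11, 13, 16, 23, 26} → 6 additions
Total edits = 4 + 6 = 10

10


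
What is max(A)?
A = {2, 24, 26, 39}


Set A = {2, 24, 26, 39}
Elements in ascending order: 2, 24, 26, 39
The largest element is 39.

39


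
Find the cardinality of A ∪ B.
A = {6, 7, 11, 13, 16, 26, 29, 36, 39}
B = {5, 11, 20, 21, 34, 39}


Set A = {6, 7, 11, 13, 16, 26, 29, 36, 39}, |A| = 9
Set B = {5, 11, 20, 21, 34, 39}, |B| = 6
A ∩ B = {11, 39}, |A ∩ B| = 2
|A ∪ B| = |A| + |B| - |A ∩ B| = 9 + 6 - 2 = 13

13


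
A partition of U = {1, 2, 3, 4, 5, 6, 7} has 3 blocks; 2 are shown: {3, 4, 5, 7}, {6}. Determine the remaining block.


U = {1, 2, 3, 4, 5, 6, 7}
Shown blocks: {3, 4, 5, 7}, {6}
A partition's blocks are pairwise disjoint and cover U, so the missing block = U \ (union of shown blocks).
Union of shown blocks: {3, 4, 5, 6, 7}
Missing block = U \ (union) = {1, 2}

{1, 2}


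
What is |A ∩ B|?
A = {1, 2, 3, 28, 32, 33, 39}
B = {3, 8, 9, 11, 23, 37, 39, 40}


Set A = {1, 2, 3, 28, 32, 33, 39}
Set B = {3, 8, 9, 11, 23, 37, 39, 40}
A ∩ B = {3, 39}
|A ∩ B| = 2

2


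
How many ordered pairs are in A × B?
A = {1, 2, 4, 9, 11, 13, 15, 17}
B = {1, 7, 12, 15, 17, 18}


Set A = {1, 2, 4, 9, 11, 13, 15, 17} has 8 elements.
Set B = {1, 7, 12, 15, 17, 18} has 6 elements.
|A × B| = |A| × |B| = 8 × 6 = 48

48


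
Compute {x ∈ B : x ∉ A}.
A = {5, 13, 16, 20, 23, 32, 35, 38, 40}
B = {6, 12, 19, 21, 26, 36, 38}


Set A = {5, 13, 16, 20, 23, 32, 35, 38, 40}
Set B = {6, 12, 19, 21, 26, 36, 38}
Check each element of B against A:
6 ∉ A (include), 12 ∉ A (include), 19 ∉ A (include), 21 ∉ A (include), 26 ∉ A (include), 36 ∉ A (include), 38 ∈ A
Elements of B not in A: {6, 12, 19, 21, 26, 36}

{6, 12, 19, 21, 26, 36}


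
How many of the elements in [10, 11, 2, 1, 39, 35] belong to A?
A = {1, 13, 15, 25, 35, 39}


Set A = {1, 13, 15, 25, 35, 39}
Candidates: [10, 11, 2, 1, 39, 35]
Check each candidate:
10 ∉ A, 11 ∉ A, 2 ∉ A, 1 ∈ A, 39 ∈ A, 35 ∈ A
Count of candidates in A: 3

3


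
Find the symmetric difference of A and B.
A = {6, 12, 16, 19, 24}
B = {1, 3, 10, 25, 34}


Set A = {6, 12, 16, 19, 24}
Set B = {1, 3, 10, 25, 34}
A △ B = (A \ B) ∪ (B \ A)
Elements in A but not B: {6, 12, 16, 19, 24}
Elements in B but not A: {1, 3, 10, 25, 34}
A △ B = {1, 3, 6, 10, 12, 16, 19, 24, 25, 34}

{1, 3, 6, 10, 12, 16, 19, 24, 25, 34}


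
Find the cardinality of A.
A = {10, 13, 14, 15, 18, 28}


Set A = {10, 13, 14, 15, 18, 28}
Listing elements: 10, 13, 14, 15, 18, 28
Counting: 6 elements
|A| = 6

6


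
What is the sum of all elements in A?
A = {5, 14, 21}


Set A = {5, 14, 21}
Sum = 5 + 14 + 21 = 40

40


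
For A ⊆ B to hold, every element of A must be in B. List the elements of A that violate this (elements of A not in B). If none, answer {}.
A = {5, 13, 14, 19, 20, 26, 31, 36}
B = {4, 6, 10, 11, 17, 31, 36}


Set A = {5, 13, 14, 19, 20, 26, 31, 36}
Set B = {4, 6, 10, 11, 17, 31, 36}
Check each element of A against B:
5 ∉ B (include), 13 ∉ B (include), 14 ∉ B (include), 19 ∉ B (include), 20 ∉ B (include), 26 ∉ B (include), 31 ∈ B, 36 ∈ B
Elements of A not in B: {5, 13, 14, 19, 20, 26}

{5, 13, 14, 19, 20, 26}


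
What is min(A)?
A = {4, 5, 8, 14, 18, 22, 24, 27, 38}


Set A = {4, 5, 8, 14, 18, 22, 24, 27, 38}
Elements in ascending order: 4, 5, 8, 14, 18, 22, 24, 27, 38
The smallest element is 4.

4


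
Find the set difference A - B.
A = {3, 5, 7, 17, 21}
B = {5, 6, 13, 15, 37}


Set A = {3, 5, 7, 17, 21}
Set B = {5, 6, 13, 15, 37}
A \ B includes elements in A that are not in B.
Check each element of A:
3 (not in B, keep), 5 (in B, remove), 7 (not in B, keep), 17 (not in B, keep), 21 (not in B, keep)
A \ B = {3, 7, 17, 21}

{3, 7, 17, 21}


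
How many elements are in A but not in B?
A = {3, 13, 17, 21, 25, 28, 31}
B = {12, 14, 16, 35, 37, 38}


Set A = {3, 13, 17, 21, 25, 28, 31}
Set B = {12, 14, 16, 35, 37, 38}
A \ B = {3, 13, 17, 21, 25, 28, 31}
|A \ B| = 7

7


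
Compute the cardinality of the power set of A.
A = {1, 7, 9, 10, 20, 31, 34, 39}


Set A = {1, 7, 9, 10, 20, 31, 34, 39}
|A| = 8
The power set P(A) contains all subsets of A.
|P(A)| = 2^|A| = 2^8 = 256

256


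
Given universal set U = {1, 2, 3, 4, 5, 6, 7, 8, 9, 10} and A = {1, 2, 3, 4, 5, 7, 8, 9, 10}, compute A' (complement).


Universal set U = {1, 2, 3, 4, 5, 6, 7, 8, 9, 10}
Set A = {1, 2, 3, 4, 5, 7, 8, 9, 10}
A' = U \ A = elements in U but not in A
Checking each element of U:
1 (in A, exclude), 2 (in A, exclude), 3 (in A, exclude), 4 (in A, exclude), 5 (in A, exclude), 6 (not in A, include), 7 (in A, exclude), 8 (in A, exclude), 9 (in A, exclude), 10 (in A, exclude)
A' = {6}

{6}


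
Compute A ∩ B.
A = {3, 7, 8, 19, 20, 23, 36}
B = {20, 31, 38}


Set A = {3, 7, 8, 19, 20, 23, 36}
Set B = {20, 31, 38}
A ∩ B includes only elements in both sets.
Check each element of A against B:
3 ✗, 7 ✗, 8 ✗, 19 ✗, 20 ✓, 23 ✗, 36 ✗
A ∩ B = {20}

{20}


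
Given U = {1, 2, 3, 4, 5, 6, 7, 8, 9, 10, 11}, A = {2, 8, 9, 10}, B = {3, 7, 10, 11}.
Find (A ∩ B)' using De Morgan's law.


U = {1, 2, 3, 4, 5, 6, 7, 8, 9, 10, 11}
A = {2, 8, 9, 10}, B = {3, 7, 10, 11}
A ∩ B = {10}
(A ∩ B)' = U \ (A ∩ B) = {1, 2, 3, 4, 5, 6, 7, 8, 9, 11}
Verification via A' ∪ B': A' = {1, 3, 4, 5, 6, 7, 11}, B' = {1, 2, 4, 5, 6, 8, 9}
A' ∪ B' = {1, 2, 3, 4, 5, 6, 7, 8, 9, 11} ✓

{1, 2, 3, 4, 5, 6, 7, 8, 9, 11}


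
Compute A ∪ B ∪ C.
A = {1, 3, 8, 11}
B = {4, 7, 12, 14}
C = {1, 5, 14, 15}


Set A = {1, 3, 8, 11}
Set B = {4, 7, 12, 14}
Set C = {1, 5, 14, 15}
First, A ∪ B = {1, 3, 4, 7, 8, 11, 12, 14}
Then, (A ∪ B) ∪ C = {1, 3, 4, 5, 7, 8, 11, 12, 14, 15}

{1, 3, 4, 5, 7, 8, 11, 12, 14, 15}


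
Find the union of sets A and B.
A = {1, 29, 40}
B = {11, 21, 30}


Set A = {1, 29, 40}
Set B = {11, 21, 30}
A ∪ B includes all elements in either set.
Elements from A: {1, 29, 40}
Elements from B not already included: {11, 21, 30}
A ∪ B = {1, 11, 21, 29, 30, 40}

{1, 11, 21, 29, 30, 40}


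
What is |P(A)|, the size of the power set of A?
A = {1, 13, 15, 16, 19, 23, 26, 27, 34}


Set A = {1, 13, 15, 16, 19, 23, 26, 27, 34}
|A| = 9
The power set P(A) contains all subsets of A.
|P(A)| = 2^|A| = 2^9 = 512

512


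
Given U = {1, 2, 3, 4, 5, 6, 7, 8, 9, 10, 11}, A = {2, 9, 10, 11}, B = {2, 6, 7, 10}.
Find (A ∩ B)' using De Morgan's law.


U = {1, 2, 3, 4, 5, 6, 7, 8, 9, 10, 11}
A = {2, 9, 10, 11}, B = {2, 6, 7, 10}
A ∩ B = {2, 10}
(A ∩ B)' = U \ (A ∩ B) = {1, 3, 4, 5, 6, 7, 8, 9, 11}
Verification via A' ∪ B': A' = {1, 3, 4, 5, 6, 7, 8}, B' = {1, 3, 4, 5, 8, 9, 11}
A' ∪ B' = {1, 3, 4, 5, 6, 7, 8, 9, 11} ✓

{1, 3, 4, 5, 6, 7, 8, 9, 11}


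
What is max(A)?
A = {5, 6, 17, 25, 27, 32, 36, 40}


Set A = {5, 6, 17, 25, 27, 32, 36, 40}
Elements in ascending order: 5, 6, 17, 25, 27, 32, 36, 40
The largest element is 40.

40


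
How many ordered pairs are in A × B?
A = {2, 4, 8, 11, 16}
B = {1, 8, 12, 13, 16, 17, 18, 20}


Set A = {2, 4, 8, 11, 16} has 5 elements.
Set B = {1, 8, 12, 13, 16, 17, 18, 20} has 8 elements.
|A × B| = |A| × |B| = 5 × 8 = 40

40


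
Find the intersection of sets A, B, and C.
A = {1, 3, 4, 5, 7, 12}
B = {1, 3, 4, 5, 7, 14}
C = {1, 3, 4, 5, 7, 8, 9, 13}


Set A = {1, 3, 4, 5, 7, 12}
Set B = {1, 3, 4, 5, 7, 14}
Set C = {1, 3, 4, 5, 7, 8, 9, 13}
First, A ∩ B = {1, 3, 4, 5, 7}
Then, (A ∩ B) ∩ C = {1, 3, 4, 5, 7}

{1, 3, 4, 5, 7}


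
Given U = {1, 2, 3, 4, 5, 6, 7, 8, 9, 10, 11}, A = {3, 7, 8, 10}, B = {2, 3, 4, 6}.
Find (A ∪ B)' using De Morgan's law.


U = {1, 2, 3, 4, 5, 6, 7, 8, 9, 10, 11}
A = {3, 7, 8, 10}, B = {2, 3, 4, 6}
A ∪ B = {2, 3, 4, 6, 7, 8, 10}
(A ∪ B)' = U \ (A ∪ B) = {1, 5, 9, 11}
Verification via A' ∩ B': A' = {1, 2, 4, 5, 6, 9, 11}, B' = {1, 5, 7, 8, 9, 10, 11}
A' ∩ B' = {1, 5, 9, 11} ✓

{1, 5, 9, 11}


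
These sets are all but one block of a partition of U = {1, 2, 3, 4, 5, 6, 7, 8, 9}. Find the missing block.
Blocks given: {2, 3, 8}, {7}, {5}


U = {1, 2, 3, 4, 5, 6, 7, 8, 9}
Shown blocks: {2, 3, 8}, {7}, {5}
A partition's blocks are pairwise disjoint and cover U, so the missing block = U \ (union of shown blocks).
Union of shown blocks: {2, 3, 5, 7, 8}
Missing block = U \ (union) = {1, 4, 6, 9}

{1, 4, 6, 9}


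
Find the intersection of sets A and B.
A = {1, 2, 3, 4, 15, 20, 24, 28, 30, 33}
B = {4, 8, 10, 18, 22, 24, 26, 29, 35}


Set A = {1, 2, 3, 4, 15, 20, 24, 28, 30, 33}
Set B = {4, 8, 10, 18, 22, 24, 26, 29, 35}
A ∩ B includes only elements in both sets.
Check each element of A against B:
1 ✗, 2 ✗, 3 ✗, 4 ✓, 15 ✗, 20 ✗, 24 ✓, 28 ✗, 30 ✗, 33 ✗
A ∩ B = {4, 24}

{4, 24}


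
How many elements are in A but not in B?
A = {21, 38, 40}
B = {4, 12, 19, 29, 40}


Set A = {21, 38, 40}
Set B = {4, 12, 19, 29, 40}
A \ B = {21, 38}
|A \ B| = 2

2


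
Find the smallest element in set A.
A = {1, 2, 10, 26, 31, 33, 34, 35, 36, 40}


Set A = {1, 2, 10, 26, 31, 33, 34, 35, 36, 40}
Elements in ascending order: 1, 2, 10, 26, 31, 33, 34, 35, 36, 40
The smallest element is 1.

1


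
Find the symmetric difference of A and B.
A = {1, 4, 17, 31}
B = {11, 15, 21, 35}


Set A = {1, 4, 17, 31}
Set B = {11, 15, 21, 35}
A △ B = (A \ B) ∪ (B \ A)
Elements in A but not B: {1, 4, 17, 31}
Elements in B but not A: {11, 15, 21, 35}
A △ B = {1, 4, 11, 15, 17, 21, 31, 35}

{1, 4, 11, 15, 17, 21, 31, 35}


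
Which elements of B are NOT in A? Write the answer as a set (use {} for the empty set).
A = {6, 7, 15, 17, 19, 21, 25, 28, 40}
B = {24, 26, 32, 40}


Set A = {6, 7, 15, 17, 19, 21, 25, 28, 40}
Set B = {24, 26, 32, 40}
Check each element of B against A:
24 ∉ A (include), 26 ∉ A (include), 32 ∉ A (include), 40 ∈ A
Elements of B not in A: {24, 26, 32}

{24, 26, 32}


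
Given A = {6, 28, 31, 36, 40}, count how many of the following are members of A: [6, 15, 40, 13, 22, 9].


Set A = {6, 28, 31, 36, 40}
Candidates: [6, 15, 40, 13, 22, 9]
Check each candidate:
6 ∈ A, 15 ∉ A, 40 ∈ A, 13 ∉ A, 22 ∉ A, 9 ∉ A
Count of candidates in A: 2

2


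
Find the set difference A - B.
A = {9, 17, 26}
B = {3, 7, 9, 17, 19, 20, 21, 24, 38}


Set A = {9, 17, 26}
Set B = {3, 7, 9, 17, 19, 20, 21, 24, 38}
A \ B includes elements in A that are not in B.
Check each element of A:
9 (in B, remove), 17 (in B, remove), 26 (not in B, keep)
A \ B = {26}

{26}


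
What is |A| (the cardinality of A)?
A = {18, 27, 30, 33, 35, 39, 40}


Set A = {18, 27, 30, 33, 35, 39, 40}
Listing elements: 18, 27, 30, 33, 35, 39, 40
Counting: 7 elements
|A| = 7

7


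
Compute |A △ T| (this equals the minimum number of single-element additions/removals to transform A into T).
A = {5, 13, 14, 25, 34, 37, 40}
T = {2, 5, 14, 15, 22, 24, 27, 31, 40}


Set A = {5, 13, 14, 25, 34, 37, 40}
Set T = {2, 5, 14, 15, 22, 24, 27, 31, 40}
Elements to remove from A (in A, not in T): {13, 25, 34, 37} → 4 removals
Elements to add to A (in T, not in A): {2, 15, 22, 24, 27, 31} → 6 additions
Total edits = 4 + 6 = 10

10


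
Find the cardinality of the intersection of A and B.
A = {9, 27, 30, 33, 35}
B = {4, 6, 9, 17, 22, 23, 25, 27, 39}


Set A = {9, 27, 30, 33, 35}
Set B = {4, 6, 9, 17, 22, 23, 25, 27, 39}
A ∩ B = {9, 27}
|A ∩ B| = 2

2


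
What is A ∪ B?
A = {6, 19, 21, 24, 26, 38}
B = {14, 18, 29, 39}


Set A = {6, 19, 21, 24, 26, 38}
Set B = {14, 18, 29, 39}
A ∪ B includes all elements in either set.
Elements from A: {6, 19, 21, 24, 26, 38}
Elements from B not already included: {14, 18, 29, 39}
A ∪ B = {6, 14, 18, 19, 21, 24, 26, 29, 38, 39}

{6, 14, 18, 19, 21, 24, 26, 29, 38, 39}


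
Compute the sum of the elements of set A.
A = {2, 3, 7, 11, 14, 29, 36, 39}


Set A = {2, 3, 7, 11, 14, 29, 36, 39}
Sum = 2 + 3 + 7 + 11 + 14 + 29 + 36 + 39 = 141

141


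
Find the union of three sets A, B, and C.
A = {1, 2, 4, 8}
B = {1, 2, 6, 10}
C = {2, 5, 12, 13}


Set A = {1, 2, 4, 8}
Set B = {1, 2, 6, 10}
Set C = {2, 5, 12, 13}
First, A ∪ B = {1, 2, 4, 6, 8, 10}
Then, (A ∪ B) ∪ C = {1, 2, 4, 5, 6, 8, 10, 12, 13}

{1, 2, 4, 5, 6, 8, 10, 12, 13}


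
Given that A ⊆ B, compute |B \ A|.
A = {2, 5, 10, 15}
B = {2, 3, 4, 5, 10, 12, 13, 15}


Set A = {2, 5, 10, 15}, |A| = 4
Set B = {2, 3, 4, 5, 10, 12, 13, 15}, |B| = 8
Since A ⊆ B: B \ A = {3, 4, 12, 13}
|B| - |A| = 8 - 4 = 4

4


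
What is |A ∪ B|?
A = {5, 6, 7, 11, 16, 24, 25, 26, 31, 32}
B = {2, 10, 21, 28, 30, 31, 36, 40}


Set A = {5, 6, 7, 11, 16, 24, 25, 26, 31, 32}, |A| = 10
Set B = {2, 10, 21, 28, 30, 31, 36, 40}, |B| = 8
A ∩ B = {31}, |A ∩ B| = 1
|A ∪ B| = |A| + |B| - |A ∩ B| = 10 + 8 - 1 = 17

17


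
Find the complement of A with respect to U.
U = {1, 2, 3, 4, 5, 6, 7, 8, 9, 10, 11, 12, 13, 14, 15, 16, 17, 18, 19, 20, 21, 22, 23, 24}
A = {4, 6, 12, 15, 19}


Universal set U = {1, 2, 3, 4, 5, 6, 7, 8, 9, 10, 11, 12, 13, 14, 15, 16, 17, 18, 19, 20, 21, 22, 23, 24}
Set A = {4, 6, 12, 15, 19}
A' = U \ A = elements in U but not in A
Checking each element of U:
1 (not in A, include), 2 (not in A, include), 3 (not in A, include), 4 (in A, exclude), 5 (not in A, include), 6 (in A, exclude), 7 (not in A, include), 8 (not in A, include), 9 (not in A, include), 10 (not in A, include), 11 (not in A, include), 12 (in A, exclude), 13 (not in A, include), 14 (not in A, include), 15 (in A, exclude), 16 (not in A, include), 17 (not in A, include), 18 (not in A, include), 19 (in A, exclude), 20 (not in A, include), 21 (not in A, include), 22 (not in A, include), 23 (not in A, include), 24 (not in A, include)
A' = {1, 2, 3, 5, 7, 8, 9, 10, 11, 13, 14, 16, 17, 18, 20, 21, 22, 23, 24}

{1, 2, 3, 5, 7, 8, 9, 10, 11, 13, 14, 16, 17, 18, 20, 21, 22, 23, 24}


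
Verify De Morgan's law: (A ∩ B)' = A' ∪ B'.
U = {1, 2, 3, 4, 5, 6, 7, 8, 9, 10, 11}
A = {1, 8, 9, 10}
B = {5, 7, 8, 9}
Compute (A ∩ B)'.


U = {1, 2, 3, 4, 5, 6, 7, 8, 9, 10, 11}
A = {1, 8, 9, 10}, B = {5, 7, 8, 9}
A ∩ B = {8, 9}
(A ∩ B)' = U \ (A ∩ B) = {1, 2, 3, 4, 5, 6, 7, 10, 11}
Verification via A' ∪ B': A' = {2, 3, 4, 5, 6, 7, 11}, B' = {1, 2, 3, 4, 6, 10, 11}
A' ∪ B' = {1, 2, 3, 4, 5, 6, 7, 10, 11} ✓

{1, 2, 3, 4, 5, 6, 7, 10, 11}


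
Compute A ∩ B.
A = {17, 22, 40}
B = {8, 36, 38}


Set A = {17, 22, 40}
Set B = {8, 36, 38}
A ∩ B includes only elements in both sets.
Check each element of A against B:
17 ✗, 22 ✗, 40 ✗
A ∩ B = {}

{}


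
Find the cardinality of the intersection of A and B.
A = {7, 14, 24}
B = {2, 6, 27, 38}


Set A = {7, 14, 24}
Set B = {2, 6, 27, 38}
A ∩ B = {}
|A ∩ B| = 0

0


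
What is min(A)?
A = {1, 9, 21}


Set A = {1, 9, 21}
Elements in ascending order: 1, 9, 21
The smallest element is 1.

1


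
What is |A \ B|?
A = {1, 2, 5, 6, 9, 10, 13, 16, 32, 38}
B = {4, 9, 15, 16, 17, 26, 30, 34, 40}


Set A = {1, 2, 5, 6, 9, 10, 13, 16, 32, 38}
Set B = {4, 9, 15, 16, 17, 26, 30, 34, 40}
A \ B = {1, 2, 5, 6, 10, 13, 32, 38}
|A \ B| = 8

8


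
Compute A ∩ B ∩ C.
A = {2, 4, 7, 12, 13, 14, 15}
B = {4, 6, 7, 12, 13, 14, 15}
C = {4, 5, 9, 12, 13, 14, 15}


Set A = {2, 4, 7, 12, 13, 14, 15}
Set B = {4, 6, 7, 12, 13, 14, 15}
Set C = {4, 5, 9, 12, 13, 14, 15}
First, A ∩ B = {4, 7, 12, 13, 14, 15}
Then, (A ∩ B) ∩ C = {4, 12, 13, 14, 15}

{4, 12, 13, 14, 15}
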